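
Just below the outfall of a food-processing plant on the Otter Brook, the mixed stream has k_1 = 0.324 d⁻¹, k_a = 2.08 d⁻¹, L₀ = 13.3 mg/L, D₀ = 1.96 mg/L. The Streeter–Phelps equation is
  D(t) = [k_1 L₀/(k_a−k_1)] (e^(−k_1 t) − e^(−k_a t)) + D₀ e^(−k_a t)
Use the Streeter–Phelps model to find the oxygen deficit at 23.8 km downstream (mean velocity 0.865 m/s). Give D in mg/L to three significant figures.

D ≈ 1.96 mg/L

Travel time t = x/v = 23.8 km / (0.865 m/s) = 23800 m / 0.865 m/s = 27510 s = 0.3185 d.
k_1 L₀/(k_a−k_1) = 0.324×13.3/(2.08−0.324) = 4.309/1.756 = 2.454 mg/L.
e^(−k_1 t) = e^(−0.324×0.3185) = 0.9020; e^(−k_a t) = e^(−2.08×0.3185) = 0.5156.
D = 2.454 × (0.9020 − 0.5156) + 1.96 × 0.5156 = 0.9481 + 1.011 = 1.959 mg/L.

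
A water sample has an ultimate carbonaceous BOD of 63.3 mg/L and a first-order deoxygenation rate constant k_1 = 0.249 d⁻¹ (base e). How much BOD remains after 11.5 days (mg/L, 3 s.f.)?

L_t = L₀ e^(−k_1 t) = 63.3 × e^(−0.249×11.5) = 63.3 × 0.05707 = 3.612 mg/L.

L ≈ 3.61 mg/L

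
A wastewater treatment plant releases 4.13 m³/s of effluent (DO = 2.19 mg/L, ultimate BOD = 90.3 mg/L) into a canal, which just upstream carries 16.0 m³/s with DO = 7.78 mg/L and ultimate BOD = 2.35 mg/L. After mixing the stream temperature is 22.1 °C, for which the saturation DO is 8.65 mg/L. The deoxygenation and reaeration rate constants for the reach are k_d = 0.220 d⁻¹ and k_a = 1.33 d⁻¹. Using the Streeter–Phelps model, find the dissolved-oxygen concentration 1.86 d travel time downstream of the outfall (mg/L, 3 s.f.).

Mixed DO = (16.0×7.78 + 4.13×2.19)/(16.0+4.13) = 133.5/20.13 = 6.633 mg/L.
Mixed L₀ = (16.0×2.35 + 4.13×90.3)/(20.13) = 410.5/20.13 = 20.39 mg/L.
Initial deficit D₀ = C_s − DO₀ = 8.65 − 6.633 = 2.017 mg/L.
D(1.86) = [0.220×20.39/(1.33−0.220)](e^(−0.220×1.86) − e^(−1.33×1.86)) + 2.017 e^(−1.33×1.86)
= 4.042 × (0.6642 − 0.08426) + 2.017 × 0.08426 = 2.514 mg/L.
DO = 8.65 − 2.514 = 6.136 mg/L.

DO ≈ 6.14 mg/L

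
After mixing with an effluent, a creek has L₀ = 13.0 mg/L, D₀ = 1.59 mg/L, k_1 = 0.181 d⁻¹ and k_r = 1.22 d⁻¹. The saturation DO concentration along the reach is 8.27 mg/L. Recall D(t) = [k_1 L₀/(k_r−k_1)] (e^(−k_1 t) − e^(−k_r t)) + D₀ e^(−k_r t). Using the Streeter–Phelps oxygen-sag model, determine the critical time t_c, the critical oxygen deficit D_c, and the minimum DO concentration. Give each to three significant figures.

t_c = [1/(k_r−k_1)] ln[(k_r/k_1)(1 − D₀(k_r−k_1)/(k_1 L₀))]
= [1/(1.22−0.181)] ln[(1.22/0.181)(1 − 1.59×1.039/(0.181×13.0))]
= (1/1.039) ln[6.740 × 0.2979] = 0.9625 × ln(2.008) = 0.9625 × 0.6972 = 0.6710 d.
L(t_c) = L₀ e^(−k_1 t_c) = 13.0 × 0.8856 = 11.51 mg/L, and at the critical point k_r D_c = k_1 L, so D_c = (0.181/1.22) × 11.51 = 1.708 mg/L.
Minimum DO = C_s − D_c = 8.27 − 1.708 = 6.562 mg/L.

t_c ≈ 0.671 d; D_c ≈ 1.71 mg/L; min DO ≈ 6.56 mg/L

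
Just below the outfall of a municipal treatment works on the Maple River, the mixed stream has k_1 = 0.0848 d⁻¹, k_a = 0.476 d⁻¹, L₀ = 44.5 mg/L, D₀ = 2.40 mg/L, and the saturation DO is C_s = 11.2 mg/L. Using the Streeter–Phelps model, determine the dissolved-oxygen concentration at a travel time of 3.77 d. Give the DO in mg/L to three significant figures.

DO ≈ 5.40 mg/L

k_1 L₀/(k_a−k_1) = 0.0848×44.5/(0.476−0.0848) = 3.774/0.3912 = 9.646 mg/L.
e^(−k_1 t) = e^(−0.0848×3.770) = 0.7264; e^(−k_a t) = e^(−0.476×3.770) = 0.1662.
D = 9.646 × (0.7264 − 0.1662) + 2.40 × 0.1662 = 5.403 + 0.3989 = 5.802 mg/L.
DO = C_s − D = 11.2 − 5.802 = 5.398 mg/L.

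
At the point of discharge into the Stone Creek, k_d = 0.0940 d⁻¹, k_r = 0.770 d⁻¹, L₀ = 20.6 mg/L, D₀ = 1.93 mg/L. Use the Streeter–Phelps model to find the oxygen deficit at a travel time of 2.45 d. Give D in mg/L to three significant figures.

D ≈ 2.13 mg/L

k_d L₀/(k_r−k_d) = 0.0940×20.6/(0.770−0.0940) = 1.936/0.6760 = 2.864 mg/L.
e^(−k_d t) = e^(−0.0940×2.450) = 0.7943; e^(−k_r t) = e^(−0.770×2.450) = 0.1516.
D = 2.864 × (0.7943 − 0.1516) + 1.93 × 0.1516 = 1.841 + 0.2926 = 2.134 mg/L.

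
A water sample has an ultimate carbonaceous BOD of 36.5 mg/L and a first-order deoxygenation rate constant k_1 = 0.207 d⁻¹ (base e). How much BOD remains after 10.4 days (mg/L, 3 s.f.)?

L ≈ 4.24 mg/L

L_t = L₀ e^(−k_1 t) = 36.5 × e^(−0.207×10.4) = 36.5 × 0.1162 = 4.240 mg/L.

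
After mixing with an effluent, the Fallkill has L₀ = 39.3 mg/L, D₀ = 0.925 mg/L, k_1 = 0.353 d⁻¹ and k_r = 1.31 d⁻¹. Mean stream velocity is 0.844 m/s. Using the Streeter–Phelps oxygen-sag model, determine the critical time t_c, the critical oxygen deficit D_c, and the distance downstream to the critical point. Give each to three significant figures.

t_c ≈ 1.30 d; D_c ≈ 6.69 mg/L; x_c ≈ 94.9 km

t_c = [1/(k_r−k_1)] ln[(k_r/k_1)(1 − D₀(k_r−k_1)/(k_1 L₀))]
= [1/(1.31−0.353)] ln[(1.31/0.353)(1 − 0.925×0.9570/(0.353×39.3))]
= (1/0.9570) ln[3.711 × 0.9362] = 1.045 × ln(3.474) = 1.045 × 1.245 = 1.301 d.
D_c = (k_1/k_r) L₀ e^(−k_1 t_c) = (0.353/1.31) × 39.3 × e^(−0.353×1.301) = 0.2695 × 39.3 × 0.6317 = 6.689 mg/L.
x_c = v t_c = 0.844 m/s × 1.301 d × 86400 s/d = 94900 m ≈ 94.9 km.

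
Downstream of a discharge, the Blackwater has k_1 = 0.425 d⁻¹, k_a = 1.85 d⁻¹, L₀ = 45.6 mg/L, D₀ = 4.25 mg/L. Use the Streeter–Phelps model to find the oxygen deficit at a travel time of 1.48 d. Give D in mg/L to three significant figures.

D ≈ 6.65 mg/L

k_1 L₀/(k_a−k_1) = 0.425×45.6/(1.85−0.425) = 19.38/1.425 = 13.60 mg/L.
e^(−k_1 t) = e^(−0.425×1.480) = 0.5331; e^(−k_a t) = e^(−1.85×1.480) = 0.06470.
D = 13.60 × (0.5331 − 0.06470) + 4.25 × 0.06470 = 6.371 + 0.2750 = 6.646 mg/L.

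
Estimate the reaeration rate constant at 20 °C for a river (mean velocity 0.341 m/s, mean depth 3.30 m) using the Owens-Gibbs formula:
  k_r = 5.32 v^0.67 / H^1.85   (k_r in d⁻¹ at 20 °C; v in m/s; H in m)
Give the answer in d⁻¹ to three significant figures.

k_r = 5.32 × 0.341^0.67 / 3.30^1.85 = 5.32 × 0.4863 / 9.104 = 0.2842 d⁻¹.

k_r ≈ 0.284 d⁻¹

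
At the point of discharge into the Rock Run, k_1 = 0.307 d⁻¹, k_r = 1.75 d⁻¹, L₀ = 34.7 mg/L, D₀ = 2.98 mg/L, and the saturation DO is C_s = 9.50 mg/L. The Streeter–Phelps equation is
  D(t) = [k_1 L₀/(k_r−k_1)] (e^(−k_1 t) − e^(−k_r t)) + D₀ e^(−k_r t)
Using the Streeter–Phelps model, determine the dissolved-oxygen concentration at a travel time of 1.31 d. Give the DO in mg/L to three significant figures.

DO ≈ 5.01 mg/L

k_1 L₀/(k_r−k_1) = 0.307×34.7/(1.75−0.307) = 10.65/1.443 = 7.382 mg/L.
e^(−k_1 t) = e^(−0.307×1.310) = 0.6689; e^(−k_r t) = e^(−1.75×1.310) = 0.1010.
D = 7.382 × (0.6689 − 0.1010) + 2.98 × 0.1010 = 4.192 + 0.3010 = 4.493 mg/L.
DO = C_s − D = 9.50 − 4.493 = 5.007 mg/L.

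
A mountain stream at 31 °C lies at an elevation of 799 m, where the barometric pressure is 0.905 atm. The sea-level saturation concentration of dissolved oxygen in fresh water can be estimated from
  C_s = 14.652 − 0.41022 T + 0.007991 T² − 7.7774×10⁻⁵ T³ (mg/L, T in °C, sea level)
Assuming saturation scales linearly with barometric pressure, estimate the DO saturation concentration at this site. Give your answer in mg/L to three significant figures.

C_s ≈ 6.60 mg/L

At sea level: C_s = 14.652 − 0.41022×31 + 0.007991×31² − 7.7774×10⁻⁵×31³ = 7.298 mg/L.
Pressure correction: C_s' = 7.298 × 0.905 = 6.604 mg/L.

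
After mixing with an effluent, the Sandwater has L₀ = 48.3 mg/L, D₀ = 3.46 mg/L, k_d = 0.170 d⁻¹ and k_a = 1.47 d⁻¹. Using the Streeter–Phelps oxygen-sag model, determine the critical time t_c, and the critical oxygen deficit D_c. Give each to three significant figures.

t_c = [1/(k_a−k_d)] ln[(k_a/k_d)(1 − D₀(k_a−k_d)/(k_d L₀))]
= [1/(1.47−0.170)] ln[(1.47/0.170)(1 − 3.46×1.300/(0.170×48.3))]
= (1/1.300) ln[8.647 × 0.4522] = 0.7692 × ln(3.910) = 0.7692 × 1.364 = 1.049 d.
L(t_c) = L₀ e^(−k_d t_c) = 48.3 × 0.8367 = 40.41 mg/L, and at the critical point k_a D_c = k_d L, so D_c = (0.170/1.47) × 40.41 = 4.673 mg/L.

t_c ≈ 1.05 d; D_c ≈ 4.67 mg/L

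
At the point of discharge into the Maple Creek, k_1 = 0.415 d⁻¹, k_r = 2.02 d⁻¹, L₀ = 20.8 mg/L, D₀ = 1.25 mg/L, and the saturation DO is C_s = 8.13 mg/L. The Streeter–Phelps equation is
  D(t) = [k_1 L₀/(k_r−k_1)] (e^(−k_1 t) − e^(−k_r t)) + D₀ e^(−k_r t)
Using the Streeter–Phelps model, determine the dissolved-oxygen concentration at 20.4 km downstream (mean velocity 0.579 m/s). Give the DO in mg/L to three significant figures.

Travel time t = x/v = 20.4 km / (0.579 m/s) = 20400 m / 0.579 m/s = 35230 s = 0.4078 d.
k_1 L₀/(k_r−k_1) = 0.415×20.8/(2.02−0.415) = 8.632/1.605 = 5.378 mg/L.
e^(−k_1 t) = e^(−0.415×0.4078) = 0.8443; e^(−k_r t) = e^(−2.02×0.4078) = 0.4388.
D = 5.378 × (0.8443 − 0.4388) + 1.25 × 0.4388 = 2.181 + 0.5485 = 2.729 mg/L.
DO = C_s − D = 8.13 − 2.729 = 5.401 mg/L.

DO ≈ 5.40 mg/L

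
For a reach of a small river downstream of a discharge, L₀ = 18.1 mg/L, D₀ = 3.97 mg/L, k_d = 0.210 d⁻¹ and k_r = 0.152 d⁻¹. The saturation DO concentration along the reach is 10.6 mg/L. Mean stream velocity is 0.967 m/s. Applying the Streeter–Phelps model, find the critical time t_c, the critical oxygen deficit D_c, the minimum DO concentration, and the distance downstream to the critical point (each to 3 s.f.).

t_c ≈ 4.56 d; D_c ≈ 9.60 mg/L; min DO ≈ 1.00 mg/L; x_c ≈ 381 km

t_c = [1/(k_r−k_d)] ln[(k_r/k_d)(1 − D₀(k_r−k_d)/(k_d L₀))]
= [1/(0.152−0.210)] ln[(0.152/0.210)(1 − 3.97×-0.05800/(0.210×18.1))]
= (1/-0.05800) ln[0.7238 × 1.061] = -17.24 × ln(0.7677) = -17.24 × -0.2644 = 4.559 d.
D_c = (k_d/k_r) L₀ e^(−k_d t_c) = (0.210/0.152) × 18.1 × e^(−0.210×4.559) = 1.382 × 18.1 × 0.3839 = 9.600 mg/L.
Minimum DO = C_s − D_c = 10.6 − 9.600 = 0.9998 mg/L.
x_c = v t_c = 0.967 m/s × 4.559 d × 86400 s/d = 380900 m ≈ 381 km.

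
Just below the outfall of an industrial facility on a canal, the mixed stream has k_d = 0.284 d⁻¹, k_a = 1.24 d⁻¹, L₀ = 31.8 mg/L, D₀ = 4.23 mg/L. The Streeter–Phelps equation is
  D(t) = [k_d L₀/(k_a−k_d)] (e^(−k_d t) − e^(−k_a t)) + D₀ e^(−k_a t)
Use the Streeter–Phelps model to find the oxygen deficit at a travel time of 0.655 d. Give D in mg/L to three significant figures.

k_d L₀/(k_a−k_d) = 0.284×31.8/(1.24−0.284) = 9.031/0.9560 = 9.447 mg/L.
e^(−k_d t) = e^(−0.284×0.6550) = 0.8303; e^(−k_a t) = e^(−1.24×0.6550) = 0.4439.
D = 9.447 × (0.8303 − 0.4439) + 4.23 × 0.4439 = 3.650 + 1.878 = 5.528 mg/L.

D ≈ 5.53 mg/L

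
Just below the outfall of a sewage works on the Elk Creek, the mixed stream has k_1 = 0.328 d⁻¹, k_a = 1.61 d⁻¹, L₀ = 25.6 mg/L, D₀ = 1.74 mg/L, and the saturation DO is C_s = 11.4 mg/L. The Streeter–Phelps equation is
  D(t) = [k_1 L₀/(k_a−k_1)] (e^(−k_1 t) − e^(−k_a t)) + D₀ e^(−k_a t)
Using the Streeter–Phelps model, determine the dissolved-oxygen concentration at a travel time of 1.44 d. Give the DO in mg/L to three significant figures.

k_1 L₀/(k_a−k_1) = 0.328×25.6/(1.61−0.328) = 8.397/1.282 = 6.550 mg/L.
e^(−k_1 t) = e^(−0.328×1.440) = 0.6236; e^(−k_a t) = e^(−1.61×1.440) = 0.09843.
D = 6.550 × (0.6236 − 0.09843) + 1.74 × 0.09843 = 3.439 + 0.1713 = 3.611 mg/L.
DO = C_s − D = 11.4 − 3.611 = 7.789 mg/L.

DO ≈ 7.79 mg/L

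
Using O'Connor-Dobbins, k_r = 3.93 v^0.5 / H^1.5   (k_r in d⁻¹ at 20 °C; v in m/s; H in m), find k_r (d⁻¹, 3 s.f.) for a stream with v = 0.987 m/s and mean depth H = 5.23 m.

k_r ≈ 0.326 d⁻¹

k_r = 3.93 × 0.987^0.5 / 5.23^1.5 = 3.93 × 0.9935 / 11.96 = 0.3264 d⁻¹.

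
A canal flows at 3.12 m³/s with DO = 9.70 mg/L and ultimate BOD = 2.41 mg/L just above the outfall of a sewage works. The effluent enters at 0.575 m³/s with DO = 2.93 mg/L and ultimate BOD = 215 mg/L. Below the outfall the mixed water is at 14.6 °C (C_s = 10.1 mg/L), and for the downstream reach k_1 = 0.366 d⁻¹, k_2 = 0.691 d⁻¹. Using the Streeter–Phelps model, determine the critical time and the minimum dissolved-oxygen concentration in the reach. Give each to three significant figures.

Mixed DO = (3.12×9.70 + 0.575×2.93)/(3.12+0.575) = 31.95/3.695 = 8.646 mg/L.
Mixed L₀ = (3.12×2.41 + 0.575×215)/(3.695) = 131.1/3.695 = 35.49 mg/L.
Initial deficit D₀ = C_s − DO₀ = 10.1 − 8.646 = 1.454 mg/L.
t_c = (1/0.3250) ln[(0.691/0.366)(1 − 1.454×0.3250/(0.366×35.49))] = 3.077 × ln(1.819) = 1.841 d.
D_c = (0.366/0.691) × 35.49 × e^(−0.366×1.841) = 0.5297 × 35.49 × 0.5097 = 9.582 mg/L.
Minimum DO = 10.1 − 9.582 = 0.5184 mg/L.

t_c ≈ 1.84 d; minimum DO ≈ 0.518 mg/L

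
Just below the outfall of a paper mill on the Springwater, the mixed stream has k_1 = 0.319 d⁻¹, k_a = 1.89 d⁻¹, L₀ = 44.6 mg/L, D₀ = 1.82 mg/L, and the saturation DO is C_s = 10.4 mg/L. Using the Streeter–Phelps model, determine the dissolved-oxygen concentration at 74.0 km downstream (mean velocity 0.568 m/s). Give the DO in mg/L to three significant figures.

Travel time t = x/v = 74.0 km / (0.568 m/s) = 74000 m / 0.568 m/s = 130300 s = 1.508 d.
k_1 L₀/(k_a−k_1) = 0.319×44.6/(1.89−0.319) = 14.23/1.571 = 9.056 mg/L.
e^(−k_1 t) = e^(−0.319×1.508) = 0.6182; e^(−k_a t) = e^(−1.89×1.508) = 0.05785.
D = 9.056 × (0.6182 − 0.05785) + 1.82 × 0.05785 = 5.074 + 0.1053 = 5.180 mg/L.
DO = C_s − D = 10.4 − 5.180 = 5.220 mg/L.

DO ≈ 5.22 mg/L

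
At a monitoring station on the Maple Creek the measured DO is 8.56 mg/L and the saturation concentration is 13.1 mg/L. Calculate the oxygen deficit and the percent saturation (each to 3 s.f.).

D ≈ 4.54 mg/L; 65.3 % saturation

D = C_s − C = 13.1 − 8.56 = 4.54 mg/L.
% saturation = 8.56/13.1 × 100 = 65.3 %.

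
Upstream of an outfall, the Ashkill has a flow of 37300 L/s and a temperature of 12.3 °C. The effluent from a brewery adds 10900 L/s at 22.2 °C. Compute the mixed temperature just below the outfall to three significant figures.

Flow-weighted mixing: C = (Q_r C_r + Q_w C_w)/(Q_r + Q_w)
= (37300×12.3 + 10900×22.2)/(37300 + 10900) = 700800/48200 = 14.54 °C.

14.5 °C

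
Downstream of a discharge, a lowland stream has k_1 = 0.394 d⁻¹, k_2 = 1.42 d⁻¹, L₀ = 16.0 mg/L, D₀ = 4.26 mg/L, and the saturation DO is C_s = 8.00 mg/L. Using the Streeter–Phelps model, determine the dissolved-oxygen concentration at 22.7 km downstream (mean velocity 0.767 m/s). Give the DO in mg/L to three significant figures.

DO ≈ 3.79 mg/L

Travel time t = x/v = 22.7 km / (0.767 m/s) = 22700 m / 0.767 m/s = 29600 s = 0.3425 d.
k_1 L₀/(k_2−k_1) = 0.394×16.0/(1.42−0.394) = 6.304/1.026 = 6.144 mg/L.
e^(−k_1 t) = e^(−0.394×0.3425) = 0.8737; e^(−k_2 t) = e^(−1.42×0.3425) = 0.6148.
D = 6.144 × (0.8737 − 0.6148) + 4.26 × 0.6148 = 1.591 + 2.619 = 4.210 mg/L.
DO = C_s − D = 8.00 − 4.210 = 3.790 mg/L.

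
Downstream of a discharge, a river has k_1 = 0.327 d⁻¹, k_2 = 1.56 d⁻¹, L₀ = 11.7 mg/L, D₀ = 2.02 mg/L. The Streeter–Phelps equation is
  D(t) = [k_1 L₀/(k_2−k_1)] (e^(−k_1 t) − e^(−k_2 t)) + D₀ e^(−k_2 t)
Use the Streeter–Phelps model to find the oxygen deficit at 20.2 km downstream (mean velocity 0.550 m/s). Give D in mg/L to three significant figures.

Travel time t = x/v = 20.2 km / (0.550 m/s) = 20200 m / 0.550 m/s = 36730 s = 0.4251 d.
k_1 L₀/(k_2−k_1) = 0.327×11.7/(1.56−0.327) = 3.826/1.233 = 3.103 mg/L.
e^(−k_1 t) = e^(−0.327×0.4251) = 0.8702; e^(−k_2 t) = e^(−1.56×0.4251) = 0.5152.
D = 3.103 × (0.8702 − 0.5152) + 2.02 × 0.5152 = 1.102 + 1.041 = 2.142 mg/L.

D ≈ 2.14 mg/L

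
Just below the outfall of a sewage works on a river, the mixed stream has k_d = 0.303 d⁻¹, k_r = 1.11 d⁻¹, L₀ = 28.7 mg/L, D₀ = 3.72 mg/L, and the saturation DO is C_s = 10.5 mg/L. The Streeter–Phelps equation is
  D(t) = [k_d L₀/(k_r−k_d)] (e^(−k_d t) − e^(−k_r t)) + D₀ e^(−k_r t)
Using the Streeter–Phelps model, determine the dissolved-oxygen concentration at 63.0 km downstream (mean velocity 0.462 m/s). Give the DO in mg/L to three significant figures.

Travel time t = x/v = 63.0 km / (0.462 m/s) = 63000 m / 0.462 m/s = 136400 s = 1.578 d.
k_d L₀/(k_r−k_d) = 0.303×28.7/(1.11−0.303) = 8.696/0.8070 = 10.78 mg/L.
e^(−k_d t) = e^(−0.303×1.578) = 0.6199; e^(−k_r t) = e^(−1.11×1.578) = 0.1734.
D = 10.78 × (0.6199 − 0.1734) + 3.72 × 0.1734 = 4.811 + 0.6452 = 5.456 mg/L.
DO = C_s − D = 10.5 − 5.456 = 5.044 mg/L.

DO ≈ 5.04 mg/L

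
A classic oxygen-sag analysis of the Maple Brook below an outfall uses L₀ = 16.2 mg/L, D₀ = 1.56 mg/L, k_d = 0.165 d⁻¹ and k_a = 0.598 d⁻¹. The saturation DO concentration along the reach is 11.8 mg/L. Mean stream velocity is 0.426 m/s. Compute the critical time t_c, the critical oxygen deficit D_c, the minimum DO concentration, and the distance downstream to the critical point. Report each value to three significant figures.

At the critical point dD/dt = 0, so k_d L₀ e^(−k_d t) = k_a D. Substituting D(t) from the Streeter–Phelps equation and solving for t gives
t_c = ln[(k_a/k_d)(1 − D₀(k_a−k_d)/(k_d L₀))] / (k_a−k_d).
Here k_a−k_d = 0.4330 d⁻¹ and 1 − D₀(k_a−k_d)/(k_d L₀) = 1 − 1.56×0.4330/(0.165×16.2) = 0.7473, so
t_c = ln(3.624 × 0.7473) / 0.4330 = 0.9964 / 0.4330 = 2.301 d.
D_c = (k_d/k_a) L₀ e^(−k_d t_c) = (0.165/0.598) × 16.2 × e^(−0.165×2.301) = 0.2759 × 16.2 × 0.6841 = 3.058 mg/L.
Minimum DO = C_s − D_c = 11.8 − 3.058 = 8.742 mg/L.
x_c = v t_c = 0.426 m/s × 2.301 d × 86400 s/d = 84690 m ≈ 84.7 km.

t_c ≈ 2.30 d; D_c ≈ 3.06 mg/L; min DO ≈ 8.74 mg/L; x_c ≈ 84.7 km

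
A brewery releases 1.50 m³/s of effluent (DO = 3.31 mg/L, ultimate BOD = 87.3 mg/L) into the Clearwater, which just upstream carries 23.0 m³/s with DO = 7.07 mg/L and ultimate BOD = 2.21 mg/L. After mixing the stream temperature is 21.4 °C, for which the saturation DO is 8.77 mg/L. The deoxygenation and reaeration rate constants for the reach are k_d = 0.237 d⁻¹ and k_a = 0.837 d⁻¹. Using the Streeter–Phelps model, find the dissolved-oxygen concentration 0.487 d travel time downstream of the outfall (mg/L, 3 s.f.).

Mixed DO = (23.0×7.07 + 1.50×3.31)/(23.0+1.50) = 167.6/24.50 = 6.840 mg/L.
Mixed L₀ = (23.0×2.21 + 1.50×87.3)/(24.50) = 181.8/24.50 = 7.420 mg/L.
Initial deficit D₀ = C_s − DO₀ = 8.77 − 6.840 = 1.930 mg/L.
D(0.487) = [0.237×7.420/(0.837−0.237)](e^(−0.237×0.487) − e^(−0.837×0.487)) + 1.930 e^(−0.837×0.487)
= 2.931 × (0.8910 − 0.6652) + 1.930 × 0.6652 = 1.946 mg/L.
DO = 8.77 − 1.946 = 6.824 mg/L.

DO ≈ 6.82 mg/L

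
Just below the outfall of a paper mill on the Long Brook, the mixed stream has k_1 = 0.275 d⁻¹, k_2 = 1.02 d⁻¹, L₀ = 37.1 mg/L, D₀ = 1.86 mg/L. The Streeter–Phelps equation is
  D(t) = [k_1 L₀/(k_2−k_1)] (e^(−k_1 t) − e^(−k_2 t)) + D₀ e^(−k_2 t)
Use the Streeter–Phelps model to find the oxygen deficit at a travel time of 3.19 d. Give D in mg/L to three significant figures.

D ≈ 5.24 mg/L

k_1 L₀/(k_2−k_1) = 0.275×37.1/(1.02−0.275) = 10.20/0.7450 = 13.69 mg/L.
e^(−k_1 t) = e^(−0.275×3.190) = 0.4159; e^(−k_2 t) = e^(−1.02×3.190) = 0.03863.
D = 13.69 × (0.4159 − 0.03863) + 1.86 × 0.03863 = 5.167 + 0.07185 = 5.239 mg/L.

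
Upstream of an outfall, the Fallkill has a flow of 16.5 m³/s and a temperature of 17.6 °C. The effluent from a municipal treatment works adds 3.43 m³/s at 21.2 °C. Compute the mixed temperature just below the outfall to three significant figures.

Flow-weighted mixing: C = (Q_r C_r + Q_w C_w)/(Q_r + Q_w)
= (16.5×17.6 + 3.43×21.2)/(16.5 + 3.43) = 363.1/19.93 = 18.22 °C.

18.2 °C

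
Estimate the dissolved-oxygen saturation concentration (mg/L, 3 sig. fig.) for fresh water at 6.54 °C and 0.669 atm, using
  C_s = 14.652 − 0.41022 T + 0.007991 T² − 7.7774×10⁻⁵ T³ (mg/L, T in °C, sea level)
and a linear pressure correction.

At sea level: C_s = 14.652 − 0.41022×6.54 + 0.007991×6.54² − 7.7774×10⁻⁵×6.54³ = 12.29 mg/L.
Pressure correction: C_s' = 12.29 × 0.669 = 8.221 mg/L.

C_s ≈ 8.22 mg/L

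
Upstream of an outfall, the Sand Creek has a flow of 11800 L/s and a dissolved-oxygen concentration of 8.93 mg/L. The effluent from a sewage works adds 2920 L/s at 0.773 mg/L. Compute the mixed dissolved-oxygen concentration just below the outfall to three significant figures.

7.31 mg/L

Flow-weighted mixing: C = (Q_r C_r + Q_w C_w)/(Q_r + Q_w)
= (11800×8.93 + 2920×0.773)/(11800 + 2920) = 107600/14720 = 7.312 mg/L.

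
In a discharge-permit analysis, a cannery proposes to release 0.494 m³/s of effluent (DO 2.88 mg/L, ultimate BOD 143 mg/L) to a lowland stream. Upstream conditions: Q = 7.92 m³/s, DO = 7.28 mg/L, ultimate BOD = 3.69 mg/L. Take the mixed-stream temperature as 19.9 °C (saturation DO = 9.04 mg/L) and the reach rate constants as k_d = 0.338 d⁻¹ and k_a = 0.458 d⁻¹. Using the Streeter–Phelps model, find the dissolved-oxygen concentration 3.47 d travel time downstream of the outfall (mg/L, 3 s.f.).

Mixed DO = (7.92×7.28 + 0.494×2.88)/(7.92+0.494) = 59.08/8.414 = 7.022 mg/L.
Mixed L₀ = (7.92×3.69 + 0.494×143)/(8.414) = 99.87/8.414 = 11.87 mg/L.
Initial deficit D₀ = C_s − DO₀ = 9.04 − 7.022 = 2.018 mg/L.
D(3.47) = [0.338×11.87/(0.458−0.338)](e^(−0.338×3.47) − e^(−0.458×3.47)) + 2.018 e^(−0.458×3.47)
= 33.43 × (0.3095 − 0.2041) + 2.018 × 0.2041 = 3.936 mg/L.
DO = 9.04 − 3.936 = 5.104 mg/L.

DO ≈ 5.10 mg/L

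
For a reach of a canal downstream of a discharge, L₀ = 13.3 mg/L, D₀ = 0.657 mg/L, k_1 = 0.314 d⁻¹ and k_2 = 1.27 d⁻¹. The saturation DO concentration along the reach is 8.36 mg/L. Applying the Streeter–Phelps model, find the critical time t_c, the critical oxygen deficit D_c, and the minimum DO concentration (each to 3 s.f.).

At the critical point dD/dt = 0, so k_1 L₀ e^(−k_1 t) = k_2 D. Substituting D(t) from the Streeter–Phelps equation and solving for t gives
t_c = ln[(k_2/k_1)(1 − D₀(k_2−k_1)/(k_1 L₀))] / (k_2−k_1).
Here k_2−k_1 = 0.9560 d⁻¹ and 1 − D₀(k_2−k_1)/(k_1 L₀) = 1 − 0.657×0.9560/(0.314×13.3) = 0.8496, so
t_c = ln(4.045 × 0.8496) / 0.9560 = 1.234 / 0.9560 = 1.291 d.
D_c = (k_1/k_2) L₀ e^(−k_1 t_c) = (0.314/1.27) × 13.3 × e^(−0.314×1.291) = 0.2472 × 13.3 × 0.6667 = 2.192 mg/L.
Minimum DO = C_s − D_c = 8.36 − 2.192 = 6.168 mg/L.

t_c ≈ 1.29 d; D_c ≈ 2.19 mg/L; min DO ≈ 6.17 mg/L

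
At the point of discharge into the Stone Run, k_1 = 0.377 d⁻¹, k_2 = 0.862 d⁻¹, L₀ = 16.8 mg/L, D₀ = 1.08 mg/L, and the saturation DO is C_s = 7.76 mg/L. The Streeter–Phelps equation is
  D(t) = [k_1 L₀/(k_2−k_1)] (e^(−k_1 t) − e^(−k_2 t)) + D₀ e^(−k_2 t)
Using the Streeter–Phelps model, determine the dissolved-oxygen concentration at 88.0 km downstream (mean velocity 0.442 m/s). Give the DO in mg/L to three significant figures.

Travel time t = x/v = 88.0 km / (0.442 m/s) = 88000 m / 0.442 m/s = 199100 s = 2.304 d.
k_1 L₀/(k_2−k_1) = 0.377×16.8/(0.862−0.377) = 6.334/0.4850 = 13.06 mg/L.
e^(−k_1 t) = e^(−0.377×2.304) = 0.4195; e^(−k_2 t) = e^(−0.862×2.304) = 0.1372.
D = 13.06 × (0.4195 − 0.1372) + 1.08 × 0.1372 = 3.686 + 0.1482 = 3.835 mg/L.
DO = C_s − D = 7.76 − 3.835 = 3.925 mg/L.

DO ≈ 3.93 mg/L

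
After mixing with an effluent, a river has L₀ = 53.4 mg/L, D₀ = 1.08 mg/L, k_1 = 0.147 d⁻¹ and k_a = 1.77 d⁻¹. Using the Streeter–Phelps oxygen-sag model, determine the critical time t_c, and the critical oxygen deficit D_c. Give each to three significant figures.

At the critical point dD/dt = 0, so k_1 L₀ e^(−k_1 t) = k_a D. Substituting D(t) from the Streeter–Phelps equation and solving for t gives
t_c = ln[(k_a/k_1)(1 − D₀(k_a−k_1)/(k_1 L₀))] / (k_a−k_1).
Here k_a−k_1 = 1.623 d⁻¹ and 1 − D₀(k_a−k_1)/(k_1 L₀) = 1 − 1.08×1.623/(0.147×53.4) = 0.7767, so
t_c = ln(12.04 × 0.7767) / 1.623 = 2.236 / 1.623 = 1.377 d.
L(t_c) = L₀ e^(−k_1 t_c) = 53.4 × 0.8167 = 43.61 mg/L, and at the critical point k_a D_c = k_1 L, so D_c = (0.147/1.77) × 43.61 = 3.622 mg/L.

t_c ≈ 1.38 d; D_c ≈ 3.62 mg/L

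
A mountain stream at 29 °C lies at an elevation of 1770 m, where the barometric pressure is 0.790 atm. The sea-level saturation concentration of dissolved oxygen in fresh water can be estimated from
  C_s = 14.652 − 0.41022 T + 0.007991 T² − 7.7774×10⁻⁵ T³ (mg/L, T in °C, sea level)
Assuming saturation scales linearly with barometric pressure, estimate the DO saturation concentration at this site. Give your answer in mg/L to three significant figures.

C_s ≈ 5.99 mg/L

At sea level: C_s = 14.652 − 0.41022×29 + 0.007991×29² − 7.7774×10⁻⁵×29³ = 7.579 mg/L.
Pressure correction: C_s' = 7.579 × 0.790 = 5.988 mg/L.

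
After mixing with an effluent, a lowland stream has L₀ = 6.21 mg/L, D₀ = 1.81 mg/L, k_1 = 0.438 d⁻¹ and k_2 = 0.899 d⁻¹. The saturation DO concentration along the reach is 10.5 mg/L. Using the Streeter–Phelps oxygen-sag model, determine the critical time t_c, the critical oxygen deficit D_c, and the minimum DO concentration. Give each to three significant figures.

t_c = [1/(k_2−k_1)] ln[(k_2/k_1)(1 − D₀(k_2−k_1)/(k_1 L₀))]
= [1/(0.899−0.438)] ln[(0.899/0.438)(1 − 1.81×0.4610/(0.438×6.21))]
= (1/0.4610) ln[2.053 × 0.6932] = 2.169 × ln(1.423) = 2.169 × 0.3527 = 0.7650 d.
L(t_c) = L₀ e^(−k_1 t_c) = 6.21 × 0.7153 = 4.442 mg/L, and at the critical point k_2 D_c = k_1 L, so D_c = (0.438/0.899) × 4.442 = 2.164 mg/L.
Minimum DO = C_s − D_c = 10.5 − 2.164 = 8.336 mg/L.

t_c ≈ 0.765 d; D_c ≈ 2.16 mg/L; min DO ≈ 8.34 mg/L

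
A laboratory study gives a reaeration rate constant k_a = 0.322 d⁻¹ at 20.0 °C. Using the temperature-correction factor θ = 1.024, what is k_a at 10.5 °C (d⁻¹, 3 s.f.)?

k_a(T₂) = k_a(T₁) · θ^(T₂−T₁) = 0.322 × 1.024^(10.5−20.0)
= 0.322 × 1.024^-9.50 = 0.322 × 0.7983 = 0.2570 d⁻¹.

k_a ≈ 0.257 d⁻¹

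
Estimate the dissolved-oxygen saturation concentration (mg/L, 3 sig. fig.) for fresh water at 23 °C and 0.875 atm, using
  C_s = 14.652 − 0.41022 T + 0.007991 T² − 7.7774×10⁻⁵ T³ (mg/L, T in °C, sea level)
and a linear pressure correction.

C_s ≈ 7.44 mg/L

At sea level: C_s = 14.652 − 0.41022×23 + 0.007991×23² − 7.7774×10⁻⁵×23³ = 8.498 mg/L.
Pressure correction: C_s' = 8.498 × 0.875 = 7.436 mg/L.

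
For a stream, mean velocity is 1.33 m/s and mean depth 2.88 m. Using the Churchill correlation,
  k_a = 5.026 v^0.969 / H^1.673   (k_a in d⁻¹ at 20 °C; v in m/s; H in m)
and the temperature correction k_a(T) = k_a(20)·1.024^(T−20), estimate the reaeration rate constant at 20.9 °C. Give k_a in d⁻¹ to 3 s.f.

k_a(20) = 5.026 × 1.33^0.969 / 2.88^1.673 = 5.026 × 1.318 / 5.869 = 1.129 d⁻¹.
k_a(20.9) = 1.129 × 1.024^(20.9−20) = 1.129 × 1.022 = 1.153 d⁻¹.

k_a ≈ 1.15 d⁻¹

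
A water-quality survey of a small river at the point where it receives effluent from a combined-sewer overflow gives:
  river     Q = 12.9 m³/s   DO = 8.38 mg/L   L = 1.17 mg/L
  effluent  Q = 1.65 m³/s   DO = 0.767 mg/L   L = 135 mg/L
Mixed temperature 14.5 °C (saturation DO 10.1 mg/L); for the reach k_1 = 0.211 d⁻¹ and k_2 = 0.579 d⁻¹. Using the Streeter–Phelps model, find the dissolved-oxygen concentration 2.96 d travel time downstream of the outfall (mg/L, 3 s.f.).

Mixed DO = (12.9×8.38 + 1.65×0.767)/(12.9+1.65) = 109.4/14.55 = 7.517 mg/L.
Mixed L₀ = (12.9×1.17 + 1.65×135)/(14.55) = 237.8/14.55 = 16.35 mg/L.
Initial deficit D₀ = C_s − DO₀ = 10.1 − 7.517 = 2.583 mg/L.
D(2.96) = [0.211×16.35/(0.579−0.211)](e^(−0.211×2.96) − e^(−0.579×2.96)) + 2.583 e^(−0.579×2.96)
= 9.373 × (0.5355 − 0.1802) + 2.583 × 0.1802 = 3.796 mg/L.
DO = 10.1 − 3.796 = 6.304 mg/L.

DO ≈ 6.30 mg/L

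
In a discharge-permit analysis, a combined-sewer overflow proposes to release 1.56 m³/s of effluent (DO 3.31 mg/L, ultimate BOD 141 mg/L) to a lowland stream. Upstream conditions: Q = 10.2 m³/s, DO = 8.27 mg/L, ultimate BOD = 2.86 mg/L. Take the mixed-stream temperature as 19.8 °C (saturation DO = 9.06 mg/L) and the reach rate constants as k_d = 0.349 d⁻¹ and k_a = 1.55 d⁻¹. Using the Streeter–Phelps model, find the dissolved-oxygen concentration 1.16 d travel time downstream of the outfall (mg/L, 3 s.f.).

DO ≈ 5.73 mg/L

Mixed DO = (10.2×8.27 + 1.56×3.31)/(10.2+1.56) = 89.52/11.76 = 7.612 mg/L.
Mixed L₀ = (10.2×2.86 + 1.56×141)/(11.76) = 249.1/11.76 = 21.18 mg/L.
Initial deficit D₀ = C_s − DO₀ = 9.06 − 7.612 = 1.448 mg/L.
D(1.16) = [0.349×21.18/(1.55−0.349)](e^(−0.349×1.16) − e^(−1.55×1.16)) + 1.448 e^(−1.55×1.16)
= 6.156 × (0.6671 − 0.1656) + 1.448 × 0.1656 = 3.327 mg/L.
DO = 9.06 − 3.327 = 5.733 mg/L.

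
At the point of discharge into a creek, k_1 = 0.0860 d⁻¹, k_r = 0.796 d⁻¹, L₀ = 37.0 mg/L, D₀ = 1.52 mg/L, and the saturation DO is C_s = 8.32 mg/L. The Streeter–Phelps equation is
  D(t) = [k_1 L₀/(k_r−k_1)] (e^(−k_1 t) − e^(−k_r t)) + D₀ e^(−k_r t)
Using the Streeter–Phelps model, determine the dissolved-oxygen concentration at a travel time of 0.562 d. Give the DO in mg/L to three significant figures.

DO ≈ 5.94 mg/L

k_1 L₀/(k_r−k_1) = 0.0860×37.0/(0.796−0.0860) = 3.182/0.7100 = 4.482 mg/L.
e^(−k_1 t) = e^(−0.0860×0.5620) = 0.9528; e^(−k_r t) = e^(−0.796×0.5620) = 0.6393.
D = 4.482 × (0.9528 − 0.6393) + 1.52 × 0.6393 = 1.405 + 0.9718 = 2.377 mg/L.
DO = C_s − D = 8.32 − 2.377 = 5.943 mg/L.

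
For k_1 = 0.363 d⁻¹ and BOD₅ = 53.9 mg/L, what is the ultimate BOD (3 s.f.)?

L₀ ≈ 64.4 mg/L

BOD₅ = L₀(1 − e^(−5k_1)) ⇒ L₀ = BOD₅ / (1 − e^(−5×0.363))
= 53.9 / (1 − 0.1628) = 53.9 / 0.8372 = 64.38 mg/L.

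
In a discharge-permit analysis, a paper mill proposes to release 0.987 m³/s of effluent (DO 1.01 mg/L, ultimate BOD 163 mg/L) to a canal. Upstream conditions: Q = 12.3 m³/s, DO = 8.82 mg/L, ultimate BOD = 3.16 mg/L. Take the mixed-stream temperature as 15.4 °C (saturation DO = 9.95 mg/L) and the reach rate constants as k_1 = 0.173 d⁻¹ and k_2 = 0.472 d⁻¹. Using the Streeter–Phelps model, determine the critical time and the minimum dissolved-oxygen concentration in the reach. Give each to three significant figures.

t_c ≈ 2.62 d; minimum DO ≈ 6.45 mg/L

Mixed DO = (12.3×8.82 + 0.987×1.01)/(12.3+0.987) = 109.5/13.29 = 8.240 mg/L.
Mixed L₀ = (12.3×3.16 + 0.987×163)/(13.29) = 199.7/13.29 = 15.03 mg/L.
Initial deficit D₀ = C_s − DO₀ = 9.95 − 8.240 = 1.710 mg/L.
t_c = (1/0.2990) ln[(0.472/0.173)(1 − 1.710×0.2990/(0.173×15.03))] = 3.344 × ln(2.192) = 2.625 d.
D_c = (0.173/0.472) × 15.03 × e^(−0.173×2.625) = 0.3665 × 15.03 × 0.6350 = 3.499 mg/L.
Minimum DO = 9.95 − 3.499 = 6.451 mg/L.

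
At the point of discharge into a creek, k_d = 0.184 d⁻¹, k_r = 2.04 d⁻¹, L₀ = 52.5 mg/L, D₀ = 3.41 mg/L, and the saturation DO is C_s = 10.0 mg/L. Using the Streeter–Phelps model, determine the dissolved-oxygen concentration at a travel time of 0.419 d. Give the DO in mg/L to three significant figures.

DO ≈ 5.94 mg/L

k_d L₀/(k_r−k_d) = 0.184×52.5/(2.04−0.184) = 9.660/1.856 = 5.205 mg/L.
e^(−k_d t) = e^(−0.184×0.4190) = 0.9258; e^(−k_r t) = e^(−2.04×0.4190) = 0.4254.
D = 5.205 × (0.9258 − 0.4254) + 3.41 × 0.4254 = 2.605 + 1.451 = 4.055 mg/L.
DO = C_s − D = 10.0 − 4.055 = 5.945 mg/L.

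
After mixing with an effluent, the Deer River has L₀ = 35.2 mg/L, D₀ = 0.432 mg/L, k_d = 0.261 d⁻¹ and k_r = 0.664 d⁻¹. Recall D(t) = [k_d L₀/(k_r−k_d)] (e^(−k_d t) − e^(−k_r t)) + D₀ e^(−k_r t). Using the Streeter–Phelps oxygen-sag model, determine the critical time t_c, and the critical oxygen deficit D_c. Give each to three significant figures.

t_c ≈ 2.27 d; D_c ≈ 7.65 mg/L

t_c = [1/(k_r−k_d)] ln[(k_r/k_d)(1 − D₀(k_r−k_d)/(k_d L₀))]
= [1/(0.664−0.261)] ln[(0.664/0.261)(1 − 0.432×0.4030/(0.261×35.2))]
= (1/0.4030) ln[2.544 × 0.9811] = 2.481 × ln(2.496) = 2.481 × 0.9146 = 2.270 d.
L(t_c) = L₀ e^(−k_d t_c) = 35.2 × 0.5530 = 19.47 mg/L, and at the critical point k_r D_c = k_d L, so D_c = (0.261/0.664) × 19.47 = 7.652 mg/L.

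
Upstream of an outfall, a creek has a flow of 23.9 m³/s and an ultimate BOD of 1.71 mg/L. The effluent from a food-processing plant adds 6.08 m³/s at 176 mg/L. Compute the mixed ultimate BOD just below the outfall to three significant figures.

37.1 mg/L

Flow-weighted mixing: C = (Q_r C_r + Q_w C_w)/(Q_r + Q_w)
= (23.9×1.71 + 6.08×176)/(23.9 + 6.08) = 1111/29.98 = 37.06 mg/L.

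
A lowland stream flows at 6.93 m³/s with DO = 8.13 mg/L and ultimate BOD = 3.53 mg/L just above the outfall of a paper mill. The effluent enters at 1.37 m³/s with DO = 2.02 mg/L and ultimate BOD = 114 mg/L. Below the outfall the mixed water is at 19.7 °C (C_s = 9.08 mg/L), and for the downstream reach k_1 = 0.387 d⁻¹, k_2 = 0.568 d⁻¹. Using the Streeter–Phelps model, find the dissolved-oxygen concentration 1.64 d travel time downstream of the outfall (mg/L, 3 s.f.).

Mixed DO = (6.93×8.13 + 1.37×2.02)/(6.93+1.37) = 59.11/8.300 = 7.121 mg/L.
Mixed L₀ = (6.93×3.53 + 1.37×114)/(8.300) = 180.6/8.300 = 21.76 mg/L.
Initial deficit D₀ = C_s − DO₀ = 9.08 − 7.121 = 1.959 mg/L.
D(1.64) = [0.387×21.76/(0.568−0.387)](e^(−0.387×1.64) − e^(−0.568×1.64)) + 1.959 e^(−0.568×1.64)
= 46.53 × (0.5301 − 0.3940) + 1.959 × 0.3940 = 7.107 mg/L.
DO = 9.08 − 7.107 = 1.973 mg/L.

DO ≈ 1.97 mg/L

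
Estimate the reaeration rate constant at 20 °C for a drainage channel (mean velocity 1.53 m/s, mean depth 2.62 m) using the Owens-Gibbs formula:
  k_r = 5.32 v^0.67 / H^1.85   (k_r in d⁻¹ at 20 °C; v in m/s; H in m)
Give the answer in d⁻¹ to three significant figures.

k_r = 5.32 × 1.53^0.67 / 2.62^1.85 = 5.32 × 1.330 / 5.941 = 1.191 d⁻¹.

k_r ≈ 1.19 d⁻¹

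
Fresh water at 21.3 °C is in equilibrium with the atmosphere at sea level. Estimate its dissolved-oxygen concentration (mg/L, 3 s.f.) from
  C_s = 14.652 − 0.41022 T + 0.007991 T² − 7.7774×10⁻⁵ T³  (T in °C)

C_s = 14.652 − 0.41022×21.3 + 0.007991×21.3² − 7.7774×10⁻⁵×21.3³ = 8.788 mg/L.

C_s ≈ 8.79 mg/L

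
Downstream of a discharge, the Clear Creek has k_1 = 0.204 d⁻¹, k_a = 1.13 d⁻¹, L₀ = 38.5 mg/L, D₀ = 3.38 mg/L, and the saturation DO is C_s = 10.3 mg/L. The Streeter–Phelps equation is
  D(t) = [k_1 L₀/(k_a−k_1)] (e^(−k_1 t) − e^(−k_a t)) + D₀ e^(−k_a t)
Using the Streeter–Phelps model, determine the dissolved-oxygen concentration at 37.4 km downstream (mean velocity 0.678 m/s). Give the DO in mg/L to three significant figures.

Travel time t = x/v = 37.4 km / (0.678 m/s) = 37400 m / 0.678 m/s = 55160 s = 0.6385 d.
k_1 L₀/(k_a−k_1) = 0.204×38.5/(1.13−0.204) = 7.854/0.9260 = 8.482 mg/L.
e^(−k_1 t) = e^(−0.204×0.6385) = 0.8779; e^(−k_a t) = e^(−1.13×0.6385) = 0.4860.
D = 8.482 × (0.8779 − 0.4860) + 3.38 × 0.4860 = 3.323 + 1.643 = 4.966 mg/L.
DO = C_s − D = 10.3 − 4.966 = 5.334 mg/L.

DO ≈ 5.33 mg/L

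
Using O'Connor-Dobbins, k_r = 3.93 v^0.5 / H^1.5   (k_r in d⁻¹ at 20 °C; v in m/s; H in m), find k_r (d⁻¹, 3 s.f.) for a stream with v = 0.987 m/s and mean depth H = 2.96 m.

k_r = 3.93 × 0.987^0.5 / 2.96^1.5 = 3.93 × 0.9935 / 5.093 = 0.7667 d⁻¹.

k_r ≈ 0.767 d⁻¹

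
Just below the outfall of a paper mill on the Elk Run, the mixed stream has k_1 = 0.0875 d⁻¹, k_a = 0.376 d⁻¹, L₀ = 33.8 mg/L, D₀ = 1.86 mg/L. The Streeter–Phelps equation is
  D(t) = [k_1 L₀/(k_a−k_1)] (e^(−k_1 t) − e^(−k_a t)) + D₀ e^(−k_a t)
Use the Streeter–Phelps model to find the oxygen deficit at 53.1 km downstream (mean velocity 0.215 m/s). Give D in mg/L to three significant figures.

D ≈ 5.12 mg/L

Travel time t = x/v = 53.1 km / (0.215 m/s) = 53100 m / 0.215 m/s = 247000 s = 2.859 d.
k_1 L₀/(k_a−k_1) = 0.0875×33.8/(0.376−0.0875) = 2.957/0.2885 = 10.25 mg/L.
e^(−k_1 t) = e^(−0.0875×2.859) = 0.7787; e^(−k_a t) = e^(−0.376×2.859) = 0.3414.
D = 10.25 × (0.7787 − 0.3414) + 1.86 × 0.3414 = 4.483 + 0.6349 = 5.118 mg/L.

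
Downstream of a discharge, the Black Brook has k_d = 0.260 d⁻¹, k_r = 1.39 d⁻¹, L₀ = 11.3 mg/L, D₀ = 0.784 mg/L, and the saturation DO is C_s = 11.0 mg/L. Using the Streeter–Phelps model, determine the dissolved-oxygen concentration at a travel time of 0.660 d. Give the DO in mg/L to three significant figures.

DO ≈ 9.54 mg/L

k_d L₀/(k_r−k_d) = 0.260×11.3/(1.39−0.260) = 2.938/1.130 = 2.600 mg/L.
e^(−k_d t) = e^(−0.260×0.6600) = 0.8423; e^(−k_r t) = e^(−1.39×0.6600) = 0.3996.
D = 2.600 × (0.8423 − 0.3996) + 0.784 × 0.3996 = 1.151 + 0.3133 = 1.464 mg/L.
DO = C_s − D = 11.0 − 1.464 = 9.536 mg/L.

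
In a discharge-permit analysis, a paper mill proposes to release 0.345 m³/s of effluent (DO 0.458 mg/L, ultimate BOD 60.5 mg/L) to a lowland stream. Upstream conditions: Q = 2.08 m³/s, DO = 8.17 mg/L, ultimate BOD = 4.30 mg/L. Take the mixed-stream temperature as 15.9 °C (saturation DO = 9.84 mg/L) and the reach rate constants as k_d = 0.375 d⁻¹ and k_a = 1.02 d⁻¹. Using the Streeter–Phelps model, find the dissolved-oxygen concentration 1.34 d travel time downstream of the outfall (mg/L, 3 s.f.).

DO ≈ 6.63 mg/L

Mixed DO = (2.08×8.17 + 0.345×0.458)/(2.08+0.345) = 17.15/2.425 = 7.073 mg/L.
Mixed L₀ = (2.08×4.30 + 0.345×60.5)/(2.425) = 29.82/2.425 = 12.30 mg/L.
Initial deficit D₀ = C_s − DO₀ = 9.84 − 7.073 = 2.767 mg/L.
D(1.34) = [0.375×12.30/(1.02−0.375)](e^(−0.375×1.34) − e^(−1.02×1.34)) + 2.767 e^(−1.02×1.34)
= 7.149 × (0.6050 − 0.2549) + 2.767 × 0.2549 = 3.208 mg/L.
DO = 9.84 − 3.208 = 6.632 mg/L.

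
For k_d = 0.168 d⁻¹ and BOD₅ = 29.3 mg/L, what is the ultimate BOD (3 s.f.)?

L₀ ≈ 51.6 mg/L

BOD₅ = L₀(1 − e^(−5k_d)) ⇒ L₀ = BOD₅ / (1 − e^(−5×0.168))
= 29.3 / (1 − 0.4317) = 29.3 / 0.5683 = 51.56 mg/L.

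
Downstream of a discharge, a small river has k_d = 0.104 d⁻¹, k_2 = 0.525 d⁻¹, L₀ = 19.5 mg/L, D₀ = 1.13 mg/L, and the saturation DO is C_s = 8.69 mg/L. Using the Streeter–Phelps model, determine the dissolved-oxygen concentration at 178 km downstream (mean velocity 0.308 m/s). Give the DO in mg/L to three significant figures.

DO ≈ 6.40 mg/L

Travel time t = x/v = 178 km / (0.308 m/s) = 178000 m / 0.308 m/s = 577900 s = 6.689 d.
k_d L₀/(k_2−k_d) = 0.104×19.5/(0.525−0.104) = 2.028/0.4210 = 4.817 mg/L.
e^(−k_d t) = e^(−0.104×6.689) = 0.4988; e^(−k_2 t) = e^(−0.525×6.689) = 0.02985.
D = 4.817 × (0.4988 − 0.02985) + 1.13 × 0.02985 = 2.259 + 0.03373 = 2.292 mg/L.
DO = C_s − D = 8.69 − 2.292 = 6.398 mg/L.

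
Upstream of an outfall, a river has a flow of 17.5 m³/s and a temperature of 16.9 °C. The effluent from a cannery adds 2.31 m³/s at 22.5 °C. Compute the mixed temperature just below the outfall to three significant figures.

17.6 °C

Flow-weighted mixing: C = (Q_r C_r + Q_w C_w)/(Q_r + Q_w)
= (17.5×16.9 + 2.31×22.5)/(17.5 + 2.31) = 347.7/19.81 = 17.55 °C.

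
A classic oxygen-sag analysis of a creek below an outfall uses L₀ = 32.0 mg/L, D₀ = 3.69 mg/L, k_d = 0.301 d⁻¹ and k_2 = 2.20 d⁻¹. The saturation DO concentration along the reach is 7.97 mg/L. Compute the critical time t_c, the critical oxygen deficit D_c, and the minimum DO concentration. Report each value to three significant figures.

t_c ≈ 0.363 d; D_c ≈ 3.93 mg/L; min DO ≈ 4.04 mg/L

t_c = [1/(k_2−k_d)] ln[(k_2/k_d)(1 − D₀(k_2−k_d)/(k_d L₀))]
= [1/(2.20−0.301)] ln[(2.20/0.301)(1 − 3.69×1.899/(0.301×32.0))]
= (1/1.899) ln[7.309 × 0.2725] = 0.5266 × ln(1.992) = 0.5266 × 0.6890 = 0.3628 d.
D_c = (k_d/k_2) L₀ e^(−k_d t_c) = (0.301/2.20) × 32.0 × e^(−0.301×0.3628) = 0.1368 × 32.0 × 0.8965 = 3.925 mg/L.
Minimum DO = C_s − D_c = 7.97 − 3.925 = 4.045 mg/L.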